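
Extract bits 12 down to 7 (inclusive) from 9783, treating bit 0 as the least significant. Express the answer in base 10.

v = 10011000110111
Shift right by 7: 1001100
Mask low 6 bits: 001100 = 12

12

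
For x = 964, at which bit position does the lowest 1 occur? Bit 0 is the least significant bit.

2

964 = 1111000100
Trailing zeros: 2, so the lowest set bit is bit 2 (value 4).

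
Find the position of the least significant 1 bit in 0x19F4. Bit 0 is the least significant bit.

0x19F4 = 1100111110100
Trailing zeros: 2, so the lowest set bit is bit 2 (value 4).

2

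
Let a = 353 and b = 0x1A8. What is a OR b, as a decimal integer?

353 = 101100001
0x1A8 = 110101000
 OR → 111101001 = 489

489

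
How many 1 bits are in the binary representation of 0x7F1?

0x7F1 = 11111110001
Count the 1s: 1 + 1 + 1 + 1 + 1 + 1 + 1 + 1 = 8

8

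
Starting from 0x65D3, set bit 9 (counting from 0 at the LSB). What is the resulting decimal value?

x = 110010111010011
bit 9 is currently 0; set it via x | (1 << 9) = x | 512
→ 110011111010011 = 26579

26579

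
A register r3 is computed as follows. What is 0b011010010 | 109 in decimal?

a = 11010010
109 = 01101101
 OR → 11111111 = 255

255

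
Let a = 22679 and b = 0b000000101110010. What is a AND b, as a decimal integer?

18

22679 = 101100010010111
b = 000000101110010
AND → 000000000010010 = 18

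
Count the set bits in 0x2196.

0x2196 = 10000110010110
Count the 1s: 1 + 1 + 1 + 1 + 1 + 1 = 6

6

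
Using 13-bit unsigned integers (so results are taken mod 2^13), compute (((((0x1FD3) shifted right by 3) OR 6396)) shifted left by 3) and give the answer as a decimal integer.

0x1FD3 = 1111111010011
→ shifted right by 3 → 0001111111010 = 1018
6396 = 1100011111100
→ OR → 1101111111110 = 7166
→ shifted left by 3 (mod 2^13) → 1111111110000 = 8176

8176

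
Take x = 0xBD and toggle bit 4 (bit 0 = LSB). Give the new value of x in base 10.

173

x = 00010111101
bit 4 is currently 1; toggle it via x ^ (1 << 4) = x ^ 16
→ 00010101101 = 173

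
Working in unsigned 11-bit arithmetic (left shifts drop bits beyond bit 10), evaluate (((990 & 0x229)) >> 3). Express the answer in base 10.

65

990 = 01111011110
0x229 = 01000101001
→ & → 01000001000 = 520
→ >> 3 → 00001000001 = 65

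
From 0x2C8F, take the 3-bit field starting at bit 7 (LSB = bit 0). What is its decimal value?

v = 10110010001111
Shift right by 7: 1011001
Mask low 3 bits: 001 = 1

1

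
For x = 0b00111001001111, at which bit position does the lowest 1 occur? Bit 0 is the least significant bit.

0b00111001001111 = 111001001111
Trailing zeros: 0, so the lowest set bit is bit 0 (value 1).

0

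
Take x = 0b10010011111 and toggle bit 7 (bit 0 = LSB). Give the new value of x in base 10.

x = 10010011111
bit 7 is currently 1; toggle it via x ^ (1 << 7) = x ^ 128
→ 10000011111 = 1055

1055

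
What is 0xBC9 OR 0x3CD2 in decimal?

0xBC9 = 00101111001001
0x3CD2 = 11110011010010
 OR → 11111111011011 = 16347

16347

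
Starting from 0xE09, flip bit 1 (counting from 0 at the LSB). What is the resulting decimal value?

x = 111000001001
bit 1 is currently 0; toggle it via x ^ (1 << 1) = x ^ 2
→ 111000001011 = 3595

3595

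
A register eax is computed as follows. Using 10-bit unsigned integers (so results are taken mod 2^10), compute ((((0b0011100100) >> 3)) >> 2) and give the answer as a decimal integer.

7

0b0011100100 = 0011100100
→ >> 3 → 0000011100 = 28
→ >> 2 → 0000000111 = 7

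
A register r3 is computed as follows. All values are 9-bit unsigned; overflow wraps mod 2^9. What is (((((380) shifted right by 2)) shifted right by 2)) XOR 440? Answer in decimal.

380 = 101111100
→ shifted right by 2 → 001011111 = 95
→ shifted right by 2 → 000010111 = 23
440 = 110111000
→ XOR → 110101111 = 431

431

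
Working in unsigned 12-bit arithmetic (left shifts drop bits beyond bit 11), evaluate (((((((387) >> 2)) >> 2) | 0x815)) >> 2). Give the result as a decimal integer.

519

387 = 000110000011
→ >> 2 → 000001100000 = 96
→ >> 2 → 000000011000 = 24
0x815 = 100000010101
→ | → 100000011101 = 2077
→ >> 2 → 001000000111 = 519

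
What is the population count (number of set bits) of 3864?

3864 = 111100011000
Count the 1s: 1 + 1 + 1 + 1 + 1 + 1 = 6

6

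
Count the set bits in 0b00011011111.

7

n = 11011111
Count the 1s: 1 + 1 + 1 + 1 + 1 + 1 + 1 = 7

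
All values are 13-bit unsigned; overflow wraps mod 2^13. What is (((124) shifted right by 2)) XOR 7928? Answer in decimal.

7911

124 = 0000001111100
→ shifted right by 2 → 0000000011111 = 31
7928 = 1111011111000
→ XOR → 1111011100111 = 7911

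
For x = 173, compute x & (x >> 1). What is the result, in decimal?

x = 10101101 = 173
x>>1 = 01010110
AND  = 00000100 = 4
(x & (x >> 1) has a 1 wherever x has two consecutive 1 bits.)

4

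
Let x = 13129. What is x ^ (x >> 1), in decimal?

10989

x = 11001101001001 = 13129
x>>1 = 01100110100100
XOR  = 10101011101101 = 10989
(x ^ (x >> 1) gives the standard binary-reflected Gray code of x.)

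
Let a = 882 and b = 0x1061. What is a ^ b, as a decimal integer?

4883

882 = 0001101110010
0x1061 = 1000001100001
XOR → 1001100010011 = 4883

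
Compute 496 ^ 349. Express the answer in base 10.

496 = 111110000
349 = 101011101
XOR → 010101101 = 173

173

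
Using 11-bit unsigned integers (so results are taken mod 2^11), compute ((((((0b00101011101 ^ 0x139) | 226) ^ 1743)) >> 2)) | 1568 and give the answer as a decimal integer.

1962

0b00101011101 = 00101011101
0x139 = 00100111001
→ ^ → 00001100100 = 100
226 = 00011100010
→ | → 00011100110 = 230
1743 = 11011001111
→ ^ → 11000101001 = 1577
→ >> 2 → 00110001010 = 394
1568 = 11000100000
→ | → 11110101010 = 1962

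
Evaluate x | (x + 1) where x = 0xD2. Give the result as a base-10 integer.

211

x = 11010010 = 210
x + 1 = 11010011
OR    = 11010011 = 211
(x | (x + 1) sets the lowest cleared bit.)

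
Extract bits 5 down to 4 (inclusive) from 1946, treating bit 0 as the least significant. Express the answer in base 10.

v = 11110011010
Shift right by 4: 1111001
Mask low 2 bits: 01 = 1

1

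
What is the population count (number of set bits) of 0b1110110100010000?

n = 1110110100010000
Count the 1s: 1 + 1 + 1 + 1 + 1 + 1 + 1 = 7

7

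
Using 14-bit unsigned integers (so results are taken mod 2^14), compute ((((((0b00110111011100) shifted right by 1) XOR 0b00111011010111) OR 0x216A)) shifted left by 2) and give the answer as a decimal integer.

9708

0b00110111011100 = 00110111011100
→ shifted right by 1 → 00011011101110 = 1774
0b00111011010111 = 00111011010111
→ XOR → 00100000111001 = 2105
0x216A = 10000101101010
→ OR → 10100101111011 = 10619
→ shifted left by 2 (mod 2^14) → 10010111101100 = 9708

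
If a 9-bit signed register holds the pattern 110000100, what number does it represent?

pattern = 110000100 (MSB is 1 ⇒ negative)
Invert: 001111011, add 1 → 001111100 = 124, so the value is -124.
(Equivalently: 388 - 2^9 = 388 - 512 = -124.)

-124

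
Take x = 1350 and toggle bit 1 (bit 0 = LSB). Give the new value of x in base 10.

1348

x = 0010101000110
bit 1 is currently 1; toggle it via x ^ (1 << 1) = x ^ 2
→ 0010101000100 = 1348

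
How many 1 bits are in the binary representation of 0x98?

0x98 = 10011000
Count the 1s: 1 + 1 + 1 = 3

3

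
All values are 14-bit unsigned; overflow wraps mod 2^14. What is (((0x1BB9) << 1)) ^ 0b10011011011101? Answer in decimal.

4527

0x1BB9 = 01101110111001
→ << 1 (mod 2^14) → 11011101110010 = 14194
0b10011011011101 = 10011011011101
→ ^ → 01000110101111 = 4527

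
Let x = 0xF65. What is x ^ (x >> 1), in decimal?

x = 111101100101 = 3941
x>>1 = 011110110010
XOR  = 100011010111 = 2263
(x ^ (x >> 1) gives the standard binary-reflected Gray code of x.)

2263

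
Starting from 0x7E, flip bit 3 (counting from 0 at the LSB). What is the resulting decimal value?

x = 01111110
bit 3 is currently 1; toggle it via x ^ (1 << 3) = x ^ 8
→ 01110110 = 118

118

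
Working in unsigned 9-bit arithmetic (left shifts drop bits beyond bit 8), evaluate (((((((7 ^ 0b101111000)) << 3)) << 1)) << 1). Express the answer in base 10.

7 = 000000111
0b101111000 = 101111000
→ ^ → 101111111 = 383
→ << 3 (mod 2^9) → 111111000 = 504
→ << 1 (mod 2^9) → 111110000 = 496
→ << 1 (mod 2^9) → 111100000 = 480

480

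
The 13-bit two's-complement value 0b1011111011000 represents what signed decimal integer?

-2088

pattern = 1011111011000 (MSB is 1 ⇒ negative)
Invert: 0100000100111, add 1 → 0100000101000 = 2088, so the value is -2088.
(Equivalently: 6104 - 2^13 = 6104 - 8192 = -2088.)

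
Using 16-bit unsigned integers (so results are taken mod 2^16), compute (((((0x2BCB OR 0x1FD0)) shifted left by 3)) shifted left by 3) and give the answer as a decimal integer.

63168

0x2BCB = 0010101111001011
0x1FD0 = 0001111111010000
→ OR → 0011111111011011 = 16347
→ shifted left by 3 (mod 2^16) → 1111111011011000 = 65240
→ shifted left by 3 (mod 2^16) → 1111011011000000 = 63168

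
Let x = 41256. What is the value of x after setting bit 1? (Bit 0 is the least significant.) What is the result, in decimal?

x = 1010000100101000
bit 1 is currently 0; set it via x | (1 << 1) = x | 2
→ 1010000100101010 = 41258

41258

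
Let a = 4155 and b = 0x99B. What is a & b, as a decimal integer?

27

4155 = 1000000111011
0x99B = 0100110011011
AND → 0000000011011 = 27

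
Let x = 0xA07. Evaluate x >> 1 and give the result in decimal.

1283

0xA07 = 101000000111
shift right by 1 → 010100000011 = 1283
(equivalently, floor(2567 / 2))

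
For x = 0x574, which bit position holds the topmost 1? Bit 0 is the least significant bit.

10

0x574 = 10101110100
The topmost 1 is at position 10 (since 2^10 = 1024 ≤ 1396 < 2048).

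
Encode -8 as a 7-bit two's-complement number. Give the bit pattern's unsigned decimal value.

120

8 in 7 bits: 0001000
Invert: 1110111
Add 1:  1111000 = 120
(Check: 2^7 - 8 = 128 - 8 = 120.)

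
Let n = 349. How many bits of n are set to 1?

349 = 101011101
Count the 1s: 1 + 1 + 1 + 1 + 1 + 1 = 6

6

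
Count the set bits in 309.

309 = 100110101
Count the 1s: 1 + 1 + 1 + 1 + 1 = 5

5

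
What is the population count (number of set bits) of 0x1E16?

0x1E16 = 1111000010110
Count the 1s: 1 + 1 + 1 + 1 + 1 + 1 + 1 = 7

7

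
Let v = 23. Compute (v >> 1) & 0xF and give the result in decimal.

11

v = 00010111
Shift right by 1: 0001011
Mask low 4 bits: 1011 = 11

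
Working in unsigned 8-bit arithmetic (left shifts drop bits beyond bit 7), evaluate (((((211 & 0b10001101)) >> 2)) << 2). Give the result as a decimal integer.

128

211 = 11010011
0b10001101 = 10001101
→ & → 10000001 = 129
→ >> 2 → 00100000 = 32
→ << 2 (mod 2^8) → 10000000 = 128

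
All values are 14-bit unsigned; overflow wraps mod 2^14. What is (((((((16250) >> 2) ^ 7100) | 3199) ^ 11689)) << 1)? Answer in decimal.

16250 = 11111101111010
→ >> 2 → 00111111011110 = 4062
7100 = 01101110111100
→ ^ → 01010001100010 = 5218
3199 = 00110001111111
→ | → 01110001111111 = 7295
11689 = 10110110101001
→ ^ → 11000111010110 = 12758
→ << 1 (mod 2^14) → 10001110101100 = 9132

9132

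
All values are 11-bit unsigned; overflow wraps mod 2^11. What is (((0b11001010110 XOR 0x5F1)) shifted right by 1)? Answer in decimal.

0b11001010110 = 11001010110
0x5F1 = 10111110001
→ XOR → 01110100111 = 935
→ shifted right by 1 → 00111010011 = 467

467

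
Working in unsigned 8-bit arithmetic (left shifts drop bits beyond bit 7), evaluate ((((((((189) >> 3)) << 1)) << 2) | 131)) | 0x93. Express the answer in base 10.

189 = 10111101
→ >> 3 → 00010111 = 23
→ << 1 (mod 2^8) → 00101110 = 46
→ << 2 (mod 2^8) → 10111000 = 184
131 = 10000011
→ | → 10111011 = 187
0x93 = 10010011
→ | → 10111011 = 187

187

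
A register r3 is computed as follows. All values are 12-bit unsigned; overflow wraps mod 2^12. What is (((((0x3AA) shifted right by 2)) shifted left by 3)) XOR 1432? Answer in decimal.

712

0x3AA = 001110101010
→ shifted right by 2 → 000011101010 = 234
→ shifted left by 3 (mod 2^12) → 011101010000 = 1872
1432 = 010110011000
→ XOR → 001011001000 = 712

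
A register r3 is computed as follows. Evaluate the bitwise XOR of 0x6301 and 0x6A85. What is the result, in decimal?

2436

0x6301 = 110001100000001
0x6A85 = 110101010000101
XOR → 000100110000100 = 2436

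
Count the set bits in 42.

42 = 101010
Count the 1s: 1 + 1 + 1 = 3

3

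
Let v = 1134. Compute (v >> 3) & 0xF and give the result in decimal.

13

v = 0010001101110
Shift right by 3: 0010001101
Mask low 4 bits: 1101 = 13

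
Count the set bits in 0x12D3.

0x12D3 = 1001011010011
Count the 1s: 1 + 1 + 1 + 1 + 1 + 1 + 1 = 7

7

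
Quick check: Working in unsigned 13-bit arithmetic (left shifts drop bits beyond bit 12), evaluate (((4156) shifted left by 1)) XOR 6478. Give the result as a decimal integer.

6454

4156 = 1000000111100
→ shifted left by 1 (mod 2^13) → 0000001111000 = 120
6478 = 1100101001110
→ XOR → 1100100110110 = 6454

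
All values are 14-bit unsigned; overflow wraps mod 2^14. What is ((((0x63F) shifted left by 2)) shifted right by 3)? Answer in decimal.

799

0x63F = 00011000111111
→ shifted left by 2 (mod 2^14) → 01100011111100 = 6396
→ shifted right by 3 → 00001100011111 = 799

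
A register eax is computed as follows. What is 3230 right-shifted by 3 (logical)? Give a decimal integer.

403

3230 = 110010011110
shift right by 3 → 000110010011 = 403
(equivalently, floor(3230 / 8))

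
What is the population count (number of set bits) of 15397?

15397 = 11110000100101
Count the 1s: 1 + 1 + 1 + 1 + 1 + 1 + 1 = 7

7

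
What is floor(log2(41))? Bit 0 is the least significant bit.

5

41 = 101001
The topmost 1 is at position 5 (since 2^5 = 32 ≤ 41 < 64).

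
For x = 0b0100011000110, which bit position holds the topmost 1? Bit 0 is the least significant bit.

11

0b0100011000110 = 100011000110
The topmost 1 is at position 11 (since 2^11 = 2048 ≤ 2246 < 4096).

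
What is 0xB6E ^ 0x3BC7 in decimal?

0xB6E = 00101101101110
0x3BC7 = 11101111000111
XOR → 11000010101001 = 12457

12457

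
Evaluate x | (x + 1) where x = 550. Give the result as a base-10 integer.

x = 1000100110 = 550
x + 1 = 1000100111
OR    = 1000100111 = 551
(x | (x + 1) sets the lowest cleared bit.)

551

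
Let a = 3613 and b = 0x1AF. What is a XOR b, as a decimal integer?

4018

3613 = 111000011101
0x1AF = 000110101111
XOR → 111110110010 = 4018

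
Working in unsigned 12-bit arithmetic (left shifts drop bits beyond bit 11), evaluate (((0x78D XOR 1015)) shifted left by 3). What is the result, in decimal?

976

0x78D = 011110001101
1015 = 001111110111
→ XOR → 010001111010 = 1146
→ shifted left by 3 (mod 2^12) → 001111010000 = 976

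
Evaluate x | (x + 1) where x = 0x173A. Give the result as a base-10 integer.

x = 1011100111010 = 5946
x + 1 = 1011100111011
OR    = 1011100111011 = 5947
(x | (x + 1) sets the lowest cleared bit.)

5947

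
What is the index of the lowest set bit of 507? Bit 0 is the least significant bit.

0

507 = 111111011
Trailing zeros: 0, so the lowest set bit is bit 0 (value 1).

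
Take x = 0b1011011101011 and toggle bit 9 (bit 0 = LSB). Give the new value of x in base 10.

x = 1011011101011
bit 9 is currently 1; toggle it via x ^ (1 << 9) = x ^ 512
→ 1010011101011 = 5355

5355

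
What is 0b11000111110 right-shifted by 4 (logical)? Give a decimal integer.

99

x = 11000111110
shift right by 4 → 00001100011 = 99
(equivalently, floor(1598 / 16))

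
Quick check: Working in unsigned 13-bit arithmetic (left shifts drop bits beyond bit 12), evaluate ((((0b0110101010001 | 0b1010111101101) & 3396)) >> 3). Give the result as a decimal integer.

424

0b0110101010001 = 0110101010001
0b1010111101101 = 1010111101101
→ | → 1110111111101 = 7677
3396 = 0110101000100
→ & → 0110101000100 = 3396
→ >> 3 → 0000110101000 = 424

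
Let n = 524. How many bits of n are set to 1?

524 = 1000001100
Count the 1s: 1 + 1 + 1 = 3

3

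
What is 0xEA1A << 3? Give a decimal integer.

479440

0xEA1A = 0001110101000011010
shift left by 3 → 1110101000011010000 = 479440
(equivalently, 59930 × 2^3 = 59930 × 8)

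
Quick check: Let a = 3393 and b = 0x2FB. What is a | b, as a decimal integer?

4091

3393 = 110101000001
0x2FB = 001011111011
 OR → 111111111011 = 4091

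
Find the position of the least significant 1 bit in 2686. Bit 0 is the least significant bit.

1

2686 = 101001111110
Trailing zeros: 1, so the lowest set bit is bit 1 (value 2).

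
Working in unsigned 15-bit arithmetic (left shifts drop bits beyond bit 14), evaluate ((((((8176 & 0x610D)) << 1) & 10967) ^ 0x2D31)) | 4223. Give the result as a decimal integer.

8176 = 001111111110000
0x610D = 110000100001101
→ & → 000000100000000 = 256
→ << 1 (mod 2^15) → 000001000000000 = 512
10967 = 010101011010111
→ & → 000001000000000 = 512
0x2D31 = 010110100110001
→ ^ → 010111100110001 = 12081
4223 = 001000001111111
→ | → 011111101111111 = 16255

16255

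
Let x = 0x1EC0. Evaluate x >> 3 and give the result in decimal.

0x1EC0 = 1111011000000
shift right by 3 → 0001111011000 = 984
(equivalently, floor(7872 / 8))

984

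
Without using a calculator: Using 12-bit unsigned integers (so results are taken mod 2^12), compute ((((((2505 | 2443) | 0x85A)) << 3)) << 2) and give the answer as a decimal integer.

2505 = 100111001001
2443 = 100110001011
→ | → 100111001011 = 2507
0x85A = 100001011010
→ | → 100111011011 = 2523
→ << 3 (mod 2^12) → 111011011000 = 3800
→ << 2 (mod 2^12) → 101101100000 = 2912

2912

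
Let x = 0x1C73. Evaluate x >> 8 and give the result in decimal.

28

0x1C73 = 1110001110011
shift right by 8 → 0000000011100 = 28
(equivalently, floor(7283 / 256))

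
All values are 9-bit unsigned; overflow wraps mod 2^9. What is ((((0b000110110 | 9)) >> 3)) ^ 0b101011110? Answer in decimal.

0b000110110 = 000110110
9 = 000001001
→ | → 000111111 = 63
→ >> 3 → 000000111 = 7
0b101011110 = 101011110
→ ^ → 101011001 = 345

345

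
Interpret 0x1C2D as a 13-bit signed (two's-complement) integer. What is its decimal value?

pattern = 1110000101101 (MSB is 1 ⇒ negative)
Invert: 0001111010010, add 1 → 0001111010011 = 979, so the value is -979.
(Equivalently: 7213 - 2^13 = 7213 - 8192 = -979.)

-979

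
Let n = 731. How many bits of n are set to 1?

7

731 = 1011011011
Count the 1s: 1 + 1 + 1 + 1 + 1 + 1 + 1 = 7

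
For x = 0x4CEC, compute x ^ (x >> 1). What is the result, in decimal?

27290

x = 100110011101100 = 19692
x>>1 = 010011001110110
XOR  = 110101010011010 = 27290
(x ^ (x >> 1) gives the standard binary-reflected Gray code of x.)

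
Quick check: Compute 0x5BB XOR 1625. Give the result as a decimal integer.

994

0x5BB = 10110111011
1625 = 11001011001
XOR → 01111100010 = 994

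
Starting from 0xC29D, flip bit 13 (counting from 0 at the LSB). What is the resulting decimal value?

x = 1100001010011101
bit 13 is currently 0; toggle it via x ^ (1 << 13) = x ^ 8192
→ 1110001010011101 = 58013

58013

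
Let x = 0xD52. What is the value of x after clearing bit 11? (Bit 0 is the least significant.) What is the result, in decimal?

1362

x = 110101010010
bit 11 is currently 1; clear it via x & ~(1 << 11) = x & ~2048
→ 010101010010 = 1362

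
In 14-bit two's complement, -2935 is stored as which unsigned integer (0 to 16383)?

2935 in 14 bits: 00101101110111
Invert: 11010010001000
Add 1:  11010010001001 = 13449
(Check: 2^14 - 2935 = 16384 - 2935 = 13449.)

13449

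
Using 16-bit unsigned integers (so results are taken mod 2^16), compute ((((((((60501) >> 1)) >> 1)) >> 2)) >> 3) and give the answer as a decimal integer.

472

60501 = 1110110001010101
→ >> 1 → 0111011000101010 = 30250
→ >> 1 → 0011101100010101 = 15125
→ >> 2 → 0000111011000101 = 3781
→ >> 3 → 0000000111011000 = 472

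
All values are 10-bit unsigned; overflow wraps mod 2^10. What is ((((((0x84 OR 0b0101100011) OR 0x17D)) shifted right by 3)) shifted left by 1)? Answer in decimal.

126

0x84 = 0010000100
0b0101100011 = 0101100011
→ OR → 0111100111 = 487
0x17D = 0101111101
→ OR → 0111111111 = 511
→ shifted right by 3 → 0000111111 = 63
→ shifted left by 1 (mod 2^10) → 0001111110 = 126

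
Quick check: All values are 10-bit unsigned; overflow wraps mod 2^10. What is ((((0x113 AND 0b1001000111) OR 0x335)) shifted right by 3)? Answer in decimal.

0x113 = 0100010011
0b1001000111 = 1001000111
→ AND → 0000000011 = 3
0x335 = 1100110101
→ OR → 1100110111 = 823
→ shifted right by 3 → 0001100110 = 102

102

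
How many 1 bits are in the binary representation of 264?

2

264 = 100001000
Count the 1s: 1 + 1 = 2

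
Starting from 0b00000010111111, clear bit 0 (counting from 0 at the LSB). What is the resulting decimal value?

190

x = 00000010111111
bit 0 is currently 1; clear it via x & ~(1 << 0) = x & ~1
→ 00000010111110 = 190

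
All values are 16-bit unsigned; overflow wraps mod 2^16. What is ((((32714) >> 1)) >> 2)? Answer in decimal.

4089

32714 = 0111111111001010
→ >> 1 → 0011111111100101 = 16357
→ >> 2 → 0000111111111001 = 4089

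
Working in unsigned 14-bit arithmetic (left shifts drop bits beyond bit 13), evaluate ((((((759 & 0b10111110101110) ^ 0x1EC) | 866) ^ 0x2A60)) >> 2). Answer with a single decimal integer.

759 = 00001011110111
0b10111110101110 = 10111110101110
→ & → 00001010100110 = 678
0x1EC = 00000111101100
→ ^ → 00001101001010 = 842
866 = 00001101100010
→ | → 00001101101010 = 874
0x2A60 = 10101001100000
→ ^ → 10100100001010 = 10506
→ >> 2 → 00101001000010 = 2626

2626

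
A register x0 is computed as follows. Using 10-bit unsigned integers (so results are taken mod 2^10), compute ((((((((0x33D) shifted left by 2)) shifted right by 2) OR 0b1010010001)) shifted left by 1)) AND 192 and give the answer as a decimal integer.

64

0x33D = 1100111101
→ shifted left by 2 (mod 2^10) → 0011110100 = 244
→ shifted right by 2 → 0000111101 = 61
0b1010010001 = 1010010001
→ OR → 1010111101 = 701
→ shifted left by 1 (mod 2^10) → 0101111010 = 378
192 = 0011000000
→ AND → 0001000000 = 64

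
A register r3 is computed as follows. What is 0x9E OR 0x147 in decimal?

479

0x9E = 010011110
0x147 = 101000111
 OR → 111011111 = 479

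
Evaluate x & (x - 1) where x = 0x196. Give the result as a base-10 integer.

404

x = 110010110 = 406
x - 1 = 110010101
AND   = 110010100 = 404
(x & (x - 1) clears the lowest set bit of x.)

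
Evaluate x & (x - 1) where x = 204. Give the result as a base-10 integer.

x = 11001100 = 204
x - 1 = 11001011
AND   = 11001000 = 200
(x & (x - 1) clears the lowest set bit of x.)

200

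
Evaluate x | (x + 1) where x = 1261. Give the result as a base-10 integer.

1263

x = 10011101101 = 1261
x + 1 = 10011101110
OR    = 10011101111 = 1263
(x | (x + 1) sets the lowest cleared bit.)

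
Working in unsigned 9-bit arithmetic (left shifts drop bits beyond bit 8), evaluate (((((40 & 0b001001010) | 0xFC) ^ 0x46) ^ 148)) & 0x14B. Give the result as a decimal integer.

10

40 = 000101000
0b001001010 = 001001010
→ & → 000001000 = 8
0xFC = 011111100
→ | → 011111100 = 252
0x46 = 001000110
→ ^ → 010111010 = 186
148 = 010010100
→ ^ → 000101110 = 46
0x14B = 101001011
→ & → 000001010 = 10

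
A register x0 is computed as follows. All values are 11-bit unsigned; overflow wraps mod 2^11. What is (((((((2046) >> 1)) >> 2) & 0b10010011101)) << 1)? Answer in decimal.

2046 = 11111111110
→ >> 1 → 01111111111 = 1023
→ >> 2 → 00011111111 = 255
0b10010011101 = 10010011101
→ & → 00010011101 = 157
→ << 1 (mod 2^11) → 00100111010 = 314

314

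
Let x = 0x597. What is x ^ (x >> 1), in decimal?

1884

x = 10110010111 = 1431
x>>1 = 01011001011
XOR  = 11101011100 = 1884
(x ^ (x >> 1) gives the standard binary-reflected Gray code of x.)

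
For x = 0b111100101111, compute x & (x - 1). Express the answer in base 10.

3886

x = 111100101111 = 3887
x - 1 = 111100101110
AND   = 111100101110 = 3886
(x & (x - 1) clears the lowest set bit of x.)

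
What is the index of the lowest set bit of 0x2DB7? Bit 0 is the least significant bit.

0

0x2DB7 = 10110110110111
Trailing zeros: 0, so the lowest set bit is bit 0 (value 1).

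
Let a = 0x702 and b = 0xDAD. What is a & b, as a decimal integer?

1280

0x702 = 011100000010
0xDAD = 110110101101
AND → 010100000000 = 1280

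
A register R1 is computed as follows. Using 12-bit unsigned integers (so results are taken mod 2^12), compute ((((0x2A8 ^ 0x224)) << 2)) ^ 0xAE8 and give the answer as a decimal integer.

0x2A8 = 001010101000
0x224 = 001000100100
→ ^ → 000010001100 = 140
→ << 2 (mod 2^12) → 001000110000 = 560
0xAE8 = 101011101000
→ ^ → 100011011000 = 2264

2264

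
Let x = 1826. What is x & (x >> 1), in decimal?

x = 11100100010 = 1826
x>>1 = 01110010001
AND  = 01100000000 = 768
(x & (x >> 1) has a 1 wherever x has two consecutive 1 bits.)

768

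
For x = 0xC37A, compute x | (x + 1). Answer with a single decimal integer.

x = 1100001101111010 = 50042
x + 1 = 1100001101111011
OR    = 1100001101111011 = 50043
(x | (x + 1) sets the lowest cleared bit.)

50043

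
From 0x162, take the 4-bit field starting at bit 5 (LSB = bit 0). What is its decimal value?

v = 000101100010
Shift right by 5: 0001011
Mask low 4 bits: 1011 = 11

11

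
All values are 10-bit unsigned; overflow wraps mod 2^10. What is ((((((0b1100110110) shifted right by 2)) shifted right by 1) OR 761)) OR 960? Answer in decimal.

1023

0b1100110110 = 1100110110
→ shifted right by 2 → 0011001101 = 205
→ shifted right by 1 → 0001100110 = 102
761 = 1011111001
→ OR → 1011111111 = 767
960 = 1111000000
→ OR → 1111111111 = 1023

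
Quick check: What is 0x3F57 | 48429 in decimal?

49023

0x3F57 = 0011111101010111
48429 = 1011110100101101
 OR → 1011111101111111 = 49023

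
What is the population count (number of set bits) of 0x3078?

6

0x3078 = 11000001111000
Count the 1s: 1 + 1 + 1 + 1 + 1 + 1 = 6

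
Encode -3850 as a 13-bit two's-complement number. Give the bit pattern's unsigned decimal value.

4342

3850 in 13 bits: 0111100001010
Invert: 1000011110101
Add 1:  1000011110110 = 4342
(Check: 2^13 - 3850 = 8192 - 3850 = 4342.)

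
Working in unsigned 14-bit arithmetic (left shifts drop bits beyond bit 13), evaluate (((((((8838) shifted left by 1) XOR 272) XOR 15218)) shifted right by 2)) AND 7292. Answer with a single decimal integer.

8838 = 10001010000110
→ shifted left by 1 (mod 2^14) → 00010100001100 = 1292
272 = 00000100010000
→ XOR → 00010000011100 = 1052
15218 = 11101101110010
→ XOR → 11111101101110 = 16238
→ shifted right by 2 → 00111111011011 = 4059
7292 = 01110001111100
→ AND → 00110001011000 = 3160

3160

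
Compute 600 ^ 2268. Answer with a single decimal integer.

600 = 001001011000
2268 = 100011011100
XOR → 101010000100 = 2692

2692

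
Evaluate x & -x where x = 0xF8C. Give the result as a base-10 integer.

x = 111110001100 = 3980
-x (two's complement) = …000001110100
AND   = 000000000100 = 4
(x & -x isolates the lowest set bit of x.)

4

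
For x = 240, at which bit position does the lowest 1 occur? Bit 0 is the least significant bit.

240 = 11110000
Trailing zeros: 4, so the lowest set bit is bit 4 (value 16).

4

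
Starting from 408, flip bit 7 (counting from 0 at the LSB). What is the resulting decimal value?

280

x = 110011000
bit 7 is currently 1; toggle it via x ^ (1 << 7) = x ^ 128
→ 100011000 = 280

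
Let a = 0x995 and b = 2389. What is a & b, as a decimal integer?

0x995 = 100110010101
2389 = 100101010101
AND → 100100010101 = 2325

2325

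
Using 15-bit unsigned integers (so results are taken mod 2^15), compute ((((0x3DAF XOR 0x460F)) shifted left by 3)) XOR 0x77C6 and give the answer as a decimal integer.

0x3DAF = 011110110101111
0x460F = 100011000001111
→ XOR → 111101110100000 = 31648
→ shifted left by 3 (mod 2^15) → 101110100000000 = 23808
0x77C6 = 111011111000110
→ XOR → 010101011000110 = 10950

10950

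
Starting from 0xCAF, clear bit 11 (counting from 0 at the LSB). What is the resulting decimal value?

1199

x = 110010101111
bit 11 is currently 1; clear it via x & ~(1 << 11) = x & ~2048
→ 010010101111 = 1199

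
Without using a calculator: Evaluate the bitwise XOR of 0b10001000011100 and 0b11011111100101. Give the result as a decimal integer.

5625

a = 10001000011100
b = 11011111100101
XOR → 01010111111001 = 5625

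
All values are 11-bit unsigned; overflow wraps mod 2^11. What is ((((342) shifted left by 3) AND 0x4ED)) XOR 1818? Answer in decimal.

1978

342 = 00101010110
→ shifted left by 3 (mod 2^11) → 01010110000 = 688
0x4ED = 10011101101
→ AND → 00010100000 = 160
1818 = 11100011010
→ XOR → 11110111010 = 1978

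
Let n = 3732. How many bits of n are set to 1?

6

3732 = 111010010100
Count the 1s: 1 + 1 + 1 + 1 + 1 + 1 = 6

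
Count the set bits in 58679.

10

58679 = 1110010100110111
Count the 1s: 1 + 1 + 1 + 1 + 1 + 1 + 1 + 1 + 1 + 1 = 10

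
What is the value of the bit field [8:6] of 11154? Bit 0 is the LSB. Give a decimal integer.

v = 10101110010010
Shift right by 6: 10101110
Mask low 3 bits: 110 = 6

6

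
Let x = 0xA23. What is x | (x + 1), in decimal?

x = 101000100011 = 2595
x + 1 = 101000100100
OR    = 101000100111 = 2599
(x | (x + 1) sets the lowest cleared bit.)

2599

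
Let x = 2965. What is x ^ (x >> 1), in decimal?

3679

x = 101110010101 = 2965
x>>1 = 010111001010
XOR  = 111001011111 = 3679
(x ^ (x >> 1) gives the standard binary-reflected Gray code of x.)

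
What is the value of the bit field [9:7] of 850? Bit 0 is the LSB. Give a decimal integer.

6

v = 1101010010
Shift right by 7: 110
Mask low 3 bits: 110 = 6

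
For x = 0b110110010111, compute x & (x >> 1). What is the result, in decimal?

x = 110110010111 = 3479
x>>1 = 011011001011
AND  = 010010000011 = 1155
(x & (x >> 1) has a 1 wherever x has two consecutive 1 bits.)

1155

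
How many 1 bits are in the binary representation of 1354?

1354 = 10101001010
Count the 1s: 1 + 1 + 1 + 1 + 1 = 5

5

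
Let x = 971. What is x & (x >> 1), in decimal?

x = 1111001011 = 971
x>>1 = 0111100101
AND  = 0111000001 = 449
(x & (x >> 1) has a 1 wherever x has two consecutive 1 bits.)

449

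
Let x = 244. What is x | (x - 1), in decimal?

x = 11110100 = 244
x - 1 = 11110011
OR    = 11110111 = 247
(x | (x - 1) sets all bits below the lowest set bit.)

247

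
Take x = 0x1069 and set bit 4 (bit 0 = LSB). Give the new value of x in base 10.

4217

x = 001000001101001
bit 4 is currently 0; set it via x | (1 << 4) = x | 16
→ 001000001111001 = 4217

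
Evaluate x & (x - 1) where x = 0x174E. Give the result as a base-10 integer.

5964

x = 1011101001110 = 5966
x - 1 = 1011101001101
AND   = 1011101001100 = 5964
(x & (x - 1) clears the lowest set bit of x.)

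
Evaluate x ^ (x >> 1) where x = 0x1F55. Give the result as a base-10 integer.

4351

x = 1111101010101 = 8021
x>>1 = 0111110101010
XOR  = 1000011111111 = 4351
(x ^ (x >> 1) gives the standard binary-reflected Gray code of x.)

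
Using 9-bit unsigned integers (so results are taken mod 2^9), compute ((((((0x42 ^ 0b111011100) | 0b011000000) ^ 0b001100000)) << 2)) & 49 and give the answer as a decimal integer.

48

0x42 = 001000010
0b111011100 = 111011100
→ ^ → 110011110 = 414
0b011000000 = 011000000
→ | → 111011110 = 478
0b001100000 = 001100000
→ ^ → 110111110 = 446
→ << 2 (mod 2^9) → 011111000 = 248
49 = 000110001
→ & → 000110000 = 48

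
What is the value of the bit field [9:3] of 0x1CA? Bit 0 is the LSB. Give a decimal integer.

57

v = 000111001010
Shift right by 3: 000111001
Mask low 7 bits: 0111001 = 57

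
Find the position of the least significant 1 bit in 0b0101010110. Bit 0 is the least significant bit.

0b0101010110 = 101010110
Trailing zeros: 1, so the lowest set bit is bit 1 (value 2).

1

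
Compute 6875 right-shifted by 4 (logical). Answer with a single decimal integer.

6875 = 1101011011011
shift right by 4 → 0000110101101 = 429
(equivalently, floor(6875 / 16))

429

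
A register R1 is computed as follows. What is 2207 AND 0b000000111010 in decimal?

26

2207 = 100010011111
b = 000000111010
AND → 000000011010 = 26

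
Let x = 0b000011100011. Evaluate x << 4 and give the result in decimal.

3632

x = 000011100011
shift left by 4 → 111000110000 = 3632
(equivalently, 227 × 2^4 = 227 × 16)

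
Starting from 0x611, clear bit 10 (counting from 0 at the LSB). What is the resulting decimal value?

529

x = 11000010001
bit 10 is currently 1; clear it via x & ~(1 << 10) = x & ~1024
→ 01000010001 = 529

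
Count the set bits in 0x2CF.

0x2CF = 1011001111
Count the 1s: 1 + 1 + 1 + 1 + 1 + 1 + 1 = 7

7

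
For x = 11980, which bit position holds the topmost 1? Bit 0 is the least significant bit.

13

11980 = 10111011001100
The topmost 1 is at position 13 (since 2^13 = 8192 ≤ 11980 < 16384).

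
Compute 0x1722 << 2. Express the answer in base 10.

23688

0x1722 = 001011100100010
shift left by 2 → 101110010001000 = 23688
(equivalently, 5922 × 2^2 = 5922 × 4)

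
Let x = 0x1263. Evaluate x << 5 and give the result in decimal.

0x1263 = 000001001001100011
shift left by 5 → 100100110001100000 = 150624
(equivalently, 4707 × 2^5 = 4707 × 32)

150624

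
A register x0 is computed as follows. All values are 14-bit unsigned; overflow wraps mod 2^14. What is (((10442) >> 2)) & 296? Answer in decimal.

32

10442 = 10100011001010
→ >> 2 → 00101000110010 = 2610
296 = 00000100101000
→ & → 00000000100000 = 32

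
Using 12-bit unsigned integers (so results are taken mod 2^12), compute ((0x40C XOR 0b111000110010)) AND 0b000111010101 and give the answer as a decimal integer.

20

0x40C = 010000001100
0b111000110010 = 111000110010
→ XOR → 101000111110 = 2622
0b000111010101 = 000111010101
→ AND → 000000010100 = 20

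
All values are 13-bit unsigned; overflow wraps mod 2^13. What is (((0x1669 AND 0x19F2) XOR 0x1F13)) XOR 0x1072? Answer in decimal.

0x1669 = 1011001101001
0x19F2 = 1100111110010
→ AND → 1000001100000 = 4192
0x1F13 = 1111100010011
→ XOR → 0111101110011 = 3955
0x1072 = 1000001110010
→ XOR → 1111100000001 = 7937

7937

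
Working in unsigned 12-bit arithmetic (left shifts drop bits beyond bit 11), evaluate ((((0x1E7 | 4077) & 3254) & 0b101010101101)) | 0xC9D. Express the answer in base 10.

3261

0x1E7 = 000111100111
4077 = 111111101101
→ | → 111111101111 = 4079
3254 = 110010110110
→ & → 110010100110 = 3238
0b101010101101 = 101010101101
→ & → 100010100100 = 2212
0xC9D = 110010011101
→ | → 110010111101 = 3261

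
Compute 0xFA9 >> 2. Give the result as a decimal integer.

1002

0xFA9 = 111110101001
shift right by 2 → 001111101010 = 1002
(equivalently, floor(4009 / 4))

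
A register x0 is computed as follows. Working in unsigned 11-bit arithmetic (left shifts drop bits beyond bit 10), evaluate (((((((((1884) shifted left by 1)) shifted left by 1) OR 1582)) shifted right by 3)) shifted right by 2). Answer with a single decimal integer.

59

1884 = 11101011100
→ shifted left by 1 (mod 2^11) → 11010111000 = 1720
→ shifted left by 1 (mod 2^11) → 10101110000 = 1392
1582 = 11000101110
→ OR → 11101111110 = 1918
→ shifted right by 3 → 00011101111 = 239
→ shifted right by 2 → 00000111011 = 59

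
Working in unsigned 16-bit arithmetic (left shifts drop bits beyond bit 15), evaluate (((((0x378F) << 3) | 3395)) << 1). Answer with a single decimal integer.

0x378F = 0011011110001111
→ << 3 (mod 2^16) → 1011110001111000 = 48248
3395 = 0000110101000011
→ | → 1011110101111011 = 48507
→ << 1 (mod 2^16) → 0111101011110110 = 31478

31478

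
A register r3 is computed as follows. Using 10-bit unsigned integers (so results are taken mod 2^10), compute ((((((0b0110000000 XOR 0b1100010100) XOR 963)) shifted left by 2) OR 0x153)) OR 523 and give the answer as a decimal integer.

0b0110000000 = 0110000000
0b1100010100 = 1100010100
→ XOR → 1010010100 = 660
963 = 1111000011
→ XOR → 0101010111 = 343
→ shifted left by 2 (mod 2^10) → 0101011100 = 348
0x153 = 0101010011
→ OR → 0101011111 = 351
523 = 1000001011
→ OR → 1101011111 = 863

863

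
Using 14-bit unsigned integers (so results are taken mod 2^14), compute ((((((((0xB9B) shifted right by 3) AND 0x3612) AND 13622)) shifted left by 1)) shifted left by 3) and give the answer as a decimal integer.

0xB9B = 00101110011011
→ shifted right by 3 → 00000101110011 = 371
0x3612 = 11011000010010
→ AND → 00000000010010 = 18
13622 = 11010100110110
→ AND → 00000000010010 = 18
→ shifted left by 1 (mod 2^14) → 00000000100100 = 36
→ shifted left by 3 (mod 2^14) → 00000100100000 = 288

288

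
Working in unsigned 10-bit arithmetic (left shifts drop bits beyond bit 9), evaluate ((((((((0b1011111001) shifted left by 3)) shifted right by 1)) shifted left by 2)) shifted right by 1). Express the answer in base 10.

0b1011111001 = 1011111001
→ shifted left by 3 (mod 2^10) → 1111001000 = 968
→ shifted right by 1 → 0111100100 = 484
→ shifted left by 2 (mod 2^10) → 1110010000 = 912
→ shifted right by 1 → 0111001000 = 456

456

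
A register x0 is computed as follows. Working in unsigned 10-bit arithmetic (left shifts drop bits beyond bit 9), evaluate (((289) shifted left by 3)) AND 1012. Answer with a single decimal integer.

289 = 0100100001
→ shifted left by 3 (mod 2^10) → 0100001000 = 264
1012 = 1111110100
→ AND → 0100000000 = 256

256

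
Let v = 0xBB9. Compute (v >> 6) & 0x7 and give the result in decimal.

v = 101110111001
Shift right by 6: 101110
Mask low 3 bits: 110 = 6

6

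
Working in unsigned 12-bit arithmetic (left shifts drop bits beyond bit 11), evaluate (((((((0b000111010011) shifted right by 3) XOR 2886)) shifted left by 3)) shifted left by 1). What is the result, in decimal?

0b000111010011 = 000111010011
→ shifted right by 3 → 000000111010 = 58
2886 = 101101000110
→ XOR → 101101111100 = 2940
→ shifted left by 3 (mod 2^12) → 101111100000 = 3040
→ shifted left by 1 (mod 2^12) → 011111000000 = 1984

1984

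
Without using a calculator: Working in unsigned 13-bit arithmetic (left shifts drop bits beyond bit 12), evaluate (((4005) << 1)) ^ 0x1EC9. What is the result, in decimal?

4005 = 0111110100101
→ << 1 (mod 2^13) → 1111101001010 = 8010
0x1EC9 = 1111011001001
→ ^ → 0000110000011 = 387

387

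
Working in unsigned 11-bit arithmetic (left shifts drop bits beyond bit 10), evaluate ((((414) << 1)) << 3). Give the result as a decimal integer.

414 = 00110011110
→ << 1 (mod 2^11) → 01100111100 = 828
→ << 3 (mod 2^11) → 00111100000 = 480

480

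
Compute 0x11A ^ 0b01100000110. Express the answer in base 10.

0x11A = 0100011010
b = 1100000110
XOR → 1000011100 = 540

540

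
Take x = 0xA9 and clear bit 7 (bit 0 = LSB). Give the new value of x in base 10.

41

x = 0000010101001
bit 7 is currently 1; clear it via x & ~(1 << 7) = x & ~128
→ 0000000101001 = 41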